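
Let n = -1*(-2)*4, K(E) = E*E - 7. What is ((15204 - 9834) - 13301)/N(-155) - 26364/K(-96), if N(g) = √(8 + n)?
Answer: -73142035/36836 ≈ -1985.6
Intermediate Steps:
K(E) = -7 + E² (K(E) = E² - 7 = -7 + E²)
n = 8 (n = 2*4 = 8)
N(g) = 4 (N(g) = √(8 + 8) = √16 = 4)
((15204 - 9834) - 13301)/N(-155) - 26364/K(-96) = ((15204 - 9834) - 13301)/4 - 26364/(-7 + (-96)²) = (5370 - 13301)*(¼) - 26364/(-7 + 9216) = -7931*¼ - 26364/9209 = -7931/4 - 26364*1/9209 = -7931/4 - 26364/9209 = -73142035/36836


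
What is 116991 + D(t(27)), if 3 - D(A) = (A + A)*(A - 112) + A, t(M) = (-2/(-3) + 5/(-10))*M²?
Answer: 114564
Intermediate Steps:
t(M) = M²/6 (t(M) = (-2*(-⅓) + 5*(-⅒))*M² = (⅔ - ½)*M² = M²/6)
D(A) = 3 - A - 2*A*(-112 + A) (D(A) = 3 - ((A + A)*(A - 112) + A) = 3 - ((2*A)*(-112 + A) + A) = 3 - (2*A*(-112 + A) + A) = 3 - (A + 2*A*(-112 + A)) = 3 + (-A - 2*A*(-112 + A)) = 3 - A - 2*A*(-112 + A))
116991 + D(t(27)) = 116991 + (3 - 2*((⅙)*27²)² + 223*((⅙)*27²)) = 116991 + (3 - 2*((⅙)*729)² + 223*((⅙)*729)) = 116991 + (3 - 2*(243/2)² + 223*(243/2)) = 116991 + (3 - 2*59049/4 + 54189/2) = 116991 + (3 - 59049/2 + 54189/2) = 116991 - 2427 = 114564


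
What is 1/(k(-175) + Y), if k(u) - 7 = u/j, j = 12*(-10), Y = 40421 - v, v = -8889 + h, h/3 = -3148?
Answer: 24/1410299 ≈ 1.7018e-5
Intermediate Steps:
h = -9444 (h = 3*(-3148) = -9444)
v = -18333 (v = -8889 - 9444 = -18333)
Y = 58754 (Y = 40421 - 1*(-18333) = 40421 + 18333 = 58754)
j = -120
k(u) = 7 - u/120 (k(u) = 7 + u/(-120) = 7 + u*(-1/120) = 7 - u/120)
1/(k(-175) + Y) = 1/((7 - 1/120*(-175)) + 58754) = 1/((7 + 35/24) + 58754) = 1/(203/24 + 58754) = 1/(1410299/24) = 24/1410299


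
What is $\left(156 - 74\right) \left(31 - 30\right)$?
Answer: $82$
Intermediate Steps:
$\left(156 - 74\right) \left(31 - 30\right) = 82 \cdot 1 = 82$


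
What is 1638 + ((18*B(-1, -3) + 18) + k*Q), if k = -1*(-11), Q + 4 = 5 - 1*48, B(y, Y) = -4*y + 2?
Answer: 1247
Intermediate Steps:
B(y, Y) = 2 - 4*y
Q = -47 (Q = -4 + (5 - 1*48) = -4 + (5 - 48) = -4 - 43 = -47)
k = 11
1638 + ((18*B(-1, -3) + 18) + k*Q) = 1638 + ((18*(2 - 4*(-1)) + 18) + 11*(-47)) = 1638 + ((18*(2 + 4) + 18) - 517) = 1638 + ((18*6 + 18) - 517) = 1638 + ((108 + 18) - 517) = 1638 + (126 - 517) = 1638 - 391 = 1247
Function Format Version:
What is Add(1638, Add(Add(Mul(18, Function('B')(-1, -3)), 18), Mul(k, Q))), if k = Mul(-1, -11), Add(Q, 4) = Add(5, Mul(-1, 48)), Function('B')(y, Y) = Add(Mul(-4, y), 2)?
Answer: 1247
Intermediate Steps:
Function('B')(y, Y) = Add(2, Mul(-4, y))
Q = -47 (Q = Add(-4, Add(5, Mul(-1, 48))) = Add(-4, Add(5, -48)) = Add(-4, -43) = -47)
k = 11
Add(1638, Add(Add(Mul(18, Function('B')(-1, -3)), 18), Mul(k, Q))) = Add(1638, Add(Add(Mul(18, Add(2, Mul(-4, -1))), 18), Mul(11, -47))) = Add(1638, Add(Add(Mul(18, Add(2, 4)), 18), -517)) = Add(1638, Add(Add(Mul(18, 6), 18), -517)) = Add(1638, Add(Add(108, 18), -517)) = Add(1638, Add(126, -517)) = Add(1638, -391) = 1247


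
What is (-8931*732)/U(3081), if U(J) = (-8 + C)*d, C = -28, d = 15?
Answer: 181597/15 ≈ 12106.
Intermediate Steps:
U(J) = -540 (U(J) = (-8 - 28)*15 = -36*15 = -540)
(-8931*732)/U(3081) = -8931*732/(-540) = -6537492*(-1/540) = 181597/15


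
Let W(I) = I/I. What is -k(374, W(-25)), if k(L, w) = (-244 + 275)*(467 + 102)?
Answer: -17639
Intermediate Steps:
W(I) = 1
k(L, w) = 17639 (k(L, w) = 31*569 = 17639)
-k(374, W(-25)) = -1*17639 = -17639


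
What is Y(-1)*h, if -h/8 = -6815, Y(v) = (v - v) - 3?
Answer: -163560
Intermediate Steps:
Y(v) = -3 (Y(v) = 0 - 3 = -3)
h = 54520 (h = -8*(-6815) = 54520)
Y(-1)*h = -3*54520 = -163560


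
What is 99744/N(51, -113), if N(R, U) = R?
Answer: 33248/17 ≈ 1955.8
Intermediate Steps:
99744/N(51, -113) = 99744/51 = 99744*(1/51) = 33248/17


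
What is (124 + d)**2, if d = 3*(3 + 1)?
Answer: 18496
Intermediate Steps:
d = 12 (d = 3*4 = 12)
(124 + d)**2 = (124 + 12)**2 = 136**2 = 18496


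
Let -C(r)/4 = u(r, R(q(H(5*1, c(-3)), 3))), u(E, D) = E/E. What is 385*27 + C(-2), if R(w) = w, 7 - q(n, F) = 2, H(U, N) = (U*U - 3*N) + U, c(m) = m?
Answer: 10391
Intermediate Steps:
H(U, N) = U + U² - 3*N (H(U, N) = (U² - 3*N) + U = U + U² - 3*N)
q(n, F) = 5 (q(n, F) = 7 - 1*2 = 7 - 2 = 5)
u(E, D) = 1
C(r) = -4 (C(r) = -4*1 = -4)
385*27 + C(-2) = 385*27 - 4 = 10395 - 4 = 10391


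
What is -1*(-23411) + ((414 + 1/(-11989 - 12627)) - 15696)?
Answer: 200103463/24616 ≈ 8129.0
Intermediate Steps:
-1*(-23411) + ((414 + 1/(-11989 - 12627)) - 15696) = 23411 + ((414 + 1/(-24616)) - 15696) = 23411 + ((414 - 1/24616) - 15696) = 23411 + (10191023/24616 - 15696) = 23411 - 376181713/24616 = 200103463/24616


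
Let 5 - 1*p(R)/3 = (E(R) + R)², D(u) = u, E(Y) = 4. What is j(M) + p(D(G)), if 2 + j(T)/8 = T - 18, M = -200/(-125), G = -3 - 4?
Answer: -796/5 ≈ -159.20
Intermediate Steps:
G = -7
M = 8/5 (M = -200*(-1/125) = 8/5 ≈ 1.6000)
p(R) = 15 - 3*(4 + R)²
j(T) = -160 + 8*T (j(T) = -16 + 8*(T - 18) = -16 + 8*(-18 + T) = -16 + (-144 + 8*T) = -160 + 8*T)
j(M) + p(D(G)) = (-160 + 8*(8/5)) + (15 - 3*(4 - 7)²) = (-160 + 64/5) + (15 - 3*(-3)²) = -736/5 + (15 - 3*9) = -736/5 + (15 - 27) = -736/5 - 12 = -796/5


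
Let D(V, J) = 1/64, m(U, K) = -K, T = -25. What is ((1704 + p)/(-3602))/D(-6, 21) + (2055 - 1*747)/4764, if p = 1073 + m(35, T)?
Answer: -35400299/714997 ≈ -49.511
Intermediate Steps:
D(V, J) = 1/64
p = 1098 (p = 1073 - 1*(-25) = 1073 + 25 = 1098)
((1704 + p)/(-3602))/D(-6, 21) + (2055 - 1*747)/4764 = ((1704 + 1098)/(-3602))/(1/64) + (2055 - 1*747)/4764 = (2802*(-1/3602))*64 + (2055 - 747)*(1/4764) = -1401/1801*64 + 1308*(1/4764) = -89664/1801 + 109/397 = -35400299/714997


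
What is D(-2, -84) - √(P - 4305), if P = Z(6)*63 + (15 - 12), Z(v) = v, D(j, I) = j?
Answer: -2 - 6*I*√109 ≈ -2.0 - 62.642*I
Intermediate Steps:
P = 381 (P = 6*63 + (15 - 12) = 378 + 3 = 381)
D(-2, -84) - √(P - 4305) = -2 - √(381 - 4305) = -2 - √(-3924) = -2 - 6*I*√109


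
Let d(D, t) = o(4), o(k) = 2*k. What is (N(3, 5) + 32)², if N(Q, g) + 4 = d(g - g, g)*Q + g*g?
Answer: 5929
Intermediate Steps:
d(D, t) = 8 (d(D, t) = 2*4 = 8)
N(Q, g) = -4 + g² + 8*Q (N(Q, g) = -4 + (8*Q + g*g) = -4 + (8*Q + g²) = -4 + (g² + 8*Q) = -4 + g² + 8*Q)
(N(3, 5) + 32)² = ((-4 + 5² + 8*3) + 32)² = ((-4 + 25 + 24) + 32)² = (45 + 32)² = 77² = 5929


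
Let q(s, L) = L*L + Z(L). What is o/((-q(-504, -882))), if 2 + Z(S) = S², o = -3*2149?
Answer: 6447/1555846 ≈ 0.0041437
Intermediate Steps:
o = -6447
Z(S) = -2 + S²
q(s, L) = -2 + 2*L² (q(s, L) = L*L + (-2 + L²) = L² + (-2 + L²) = -2 + 2*L²)
o/((-q(-504, -882))) = -6447*(-1/(-2 + 2*(-882)²)) = -6447*(-1/(-2 + 2*777924)) = -6447*(-1/(-2 + 1555848)) = -6447/((-1*1555846)) = -6447/(-1555846) = -6447*(-1/1555846) = 6447/1555846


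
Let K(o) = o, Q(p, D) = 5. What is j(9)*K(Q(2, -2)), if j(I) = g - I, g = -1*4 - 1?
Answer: -70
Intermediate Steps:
g = -5 (g = -4 - 1 = -5)
j(I) = -5 - I
j(9)*K(Q(2, -2)) = (-5 - 1*9)*5 = (-5 - 9)*5 = -14*5 = -70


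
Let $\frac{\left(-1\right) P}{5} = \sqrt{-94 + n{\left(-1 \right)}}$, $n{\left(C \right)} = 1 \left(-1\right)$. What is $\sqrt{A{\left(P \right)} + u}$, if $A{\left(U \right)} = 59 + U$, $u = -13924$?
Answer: $\sqrt{-13865 - 5 i \sqrt{95}} \approx 0.2069 - 117.75 i$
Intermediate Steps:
$n{\left(C \right)} = -1$
$P = - 5 i \sqrt{95}$ ($P = - 5 \sqrt{-94 - 1} = - 5 \sqrt{-95} = - 5 i \sqrt{95} \approx - 48.734 i$)
$\sqrt{A{\left(P \right)} + u} = \sqrt{\left(59 - 5 i \sqrt{95}\right) - 13924} = \sqrt{-13865 - 5 i \sqrt{95}}$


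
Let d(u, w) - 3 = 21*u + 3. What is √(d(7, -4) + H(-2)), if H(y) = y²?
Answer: √157 ≈ 12.530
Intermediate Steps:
d(u, w) = 6 + 21*u (d(u, w) = 3 + (21*u + 3) = 3 + (3 + 21*u) = 6 + 21*u)
√(d(7, -4) + H(-2)) = √((6 + 21*7) + (-2)²) = √((6 + 147) + 4) = √(153 + 4) = √157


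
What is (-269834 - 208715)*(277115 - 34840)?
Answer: -115940458975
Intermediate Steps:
(-269834 - 208715)*(277115 - 34840) = -478549*242275 = -115940458975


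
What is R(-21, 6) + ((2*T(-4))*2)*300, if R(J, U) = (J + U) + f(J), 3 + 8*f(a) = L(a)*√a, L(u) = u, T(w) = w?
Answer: -38523/8 - 21*I*√21/8 ≈ -4815.4 - 12.029*I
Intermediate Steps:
f(a) = -3/8 + a^(3/2)/8 (f(a) = -3/8 + (a*√a)/8 = -3/8 + a^(3/2)/8)
R(J, U) = -3/8 + J + U + J^(3/2)/8 (R(J, U) = (J + U) + (-3/8 + J^(3/2)/8) = -3/8 + J + U + J^(3/2)/8)
R(-21, 6) + ((2*T(-4))*2)*300 = (-3/8 - 21 + 6 + (-21)^(3/2)/8) + ((2*(-4))*2)*300 = (-3/8 - 21 + 6 + (-21*I*√21)/8) - 8*2*300 = (-3/8 - 21 + 6 - 21*I*√21/8) - 16*300 = (-123/8 - 21*I*√21/8) - 4800 = -38523/8 - 21*I*√21/8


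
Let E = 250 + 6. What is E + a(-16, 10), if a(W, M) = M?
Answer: 266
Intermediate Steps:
E = 256
E + a(-16, 10) = 256 + 10 = 266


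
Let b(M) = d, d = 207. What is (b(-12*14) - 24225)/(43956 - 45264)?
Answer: 4003/218 ≈ 18.362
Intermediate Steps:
b(M) = 207
(b(-12*14) - 24225)/(43956 - 45264) = (207 - 24225)/(43956 - 45264) = -24018/(-1308) = -24018*(-1/1308) = 4003/218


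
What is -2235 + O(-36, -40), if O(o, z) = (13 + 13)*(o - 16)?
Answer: -3587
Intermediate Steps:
O(o, z) = -416 + 26*o (O(o, z) = 26*(-16 + o) = -416 + 26*o)
-2235 + O(-36, -40) = -2235 + (-416 + 26*(-36)) = -2235 + (-416 - 936) = -2235 - 1352 = -3587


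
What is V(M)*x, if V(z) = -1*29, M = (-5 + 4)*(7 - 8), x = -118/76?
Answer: 1711/38 ≈ 45.026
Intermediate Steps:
x = -59/38 (x = -118*1/76 = -59/38 ≈ -1.5526)
M = 1 (M = -1*(-1) = 1)
V(z) = -29
V(M)*x = -29*(-59/38) = 1711/38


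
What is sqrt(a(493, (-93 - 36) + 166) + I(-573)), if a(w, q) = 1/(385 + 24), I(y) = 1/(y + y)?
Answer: sqrt(345442218)/468714 ≈ 0.039653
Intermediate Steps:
I(y) = 1/(2*y)
a(w, q) = 1/409
sqrt(a(493, (-93 - 36) + 166) + I(-573)) = sqrt(1/409 + (1/2)/(-573)) = sqrt(1/409 + (1/2)*(-1/573)) = sqrt(1/409 - 1/1146) = sqrt(737/468714) = sqrt(345442218)/468714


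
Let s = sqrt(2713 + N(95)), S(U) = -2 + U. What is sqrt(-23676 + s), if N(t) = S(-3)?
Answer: sqrt(-23676 + 2*sqrt(677)) ≈ 153.7*I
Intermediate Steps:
N(t) = -5 (N(t) = -2 - 3 = -5)
s = 2*sqrt(677) (s = sqrt(2713 - 5) = sqrt(2708) = 2*sqrt(677) ≈ 52.038)
sqrt(-23676 + s) = sqrt(-23676 + 2*sqrt(677))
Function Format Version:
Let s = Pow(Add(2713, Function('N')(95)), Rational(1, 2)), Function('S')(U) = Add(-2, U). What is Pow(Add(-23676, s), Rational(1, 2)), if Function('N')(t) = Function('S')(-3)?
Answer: Pow(Add(-23676, Mul(2, Pow(677, Rational(1, 2)))), Rational(1, 2)) ≈ Mul(153.70, I)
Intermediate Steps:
Function('N')(t) = -5 (Function('N')(t) = Add(-2, -3) = -5)
s = Mul(2, Pow(677, Rational(1, 2))) (s = Pow(Add(2713, -5), Rational(1, 2)) = Pow(2708, Rational(1, 2)) = Mul(2, Pow(677, Rational(1, 2))) ≈ 52.038)
Pow(Add(-23676, s), Rational(1, 2)) = Pow(Add(-23676, Mul(2, Pow(677, Rational(1, 2)))), Rational(1, 2))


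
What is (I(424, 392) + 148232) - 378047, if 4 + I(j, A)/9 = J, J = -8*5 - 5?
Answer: -230256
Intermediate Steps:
J = -45 (J = -40 - 5 = -45)
I(j, A) = -441 (I(j, A) = -36 + 9*(-45) = -36 - 405 = -441)
(I(424, 392) + 148232) - 378047 = (-441 + 148232) - 378047 = 147791 - 378047 = -230256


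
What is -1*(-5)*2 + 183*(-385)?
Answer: -70445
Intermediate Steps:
-1*(-5)*2 + 183*(-385) = 5*2 - 70455 = 10 - 70455 = -70445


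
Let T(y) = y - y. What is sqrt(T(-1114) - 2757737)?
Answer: I*sqrt(2757737) ≈ 1660.6*I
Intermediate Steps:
T(y) = 0
sqrt(T(-1114) - 2757737) = sqrt(0 - 2757737) = sqrt(-2757737) = I*sqrt(2757737)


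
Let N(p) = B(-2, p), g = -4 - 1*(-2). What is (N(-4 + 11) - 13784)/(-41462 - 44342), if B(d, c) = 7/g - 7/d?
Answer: 3446/21451 ≈ 0.16065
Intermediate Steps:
g = -2 (g = -4 + 2 = -2)
B(d, c) = -7/2 - 7/d (B(d, c) = 7/(-2) - 7/d = 7*(-½) - 7/d = -7/2 - 7/d)
N(p) = 0 (N(p) = -7/2 - 7/(-2) = -7/2 - 7*(-½) = -7/2 + 7/2 = 0)
(N(-4 + 11) - 13784)/(-41462 - 44342) = (0 - 13784)/(-41462 - 44342) = -13784/(-85804) = -13784*(-1/85804) = 3446/21451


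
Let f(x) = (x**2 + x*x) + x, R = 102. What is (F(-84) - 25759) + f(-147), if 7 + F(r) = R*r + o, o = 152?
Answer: 8889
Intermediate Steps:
f(x) = x + 2*x**2 (f(x) = (x**2 + x**2) + x = 2*x**2 + x = x + 2*x**2)
F(r) = 145 + 102*r (F(r) = -7 + (102*r + 152) = -7 + (152 + 102*r) = 145 + 102*r)
(F(-84) - 25759) + f(-147) = ((145 + 102*(-84)) - 25759) - 147*(1 + 2*(-147)) = ((145 - 8568) - 25759) - 147*(1 - 294) = (-8423 - 25759) - 147*(-293) = -34182 + 43071 = 8889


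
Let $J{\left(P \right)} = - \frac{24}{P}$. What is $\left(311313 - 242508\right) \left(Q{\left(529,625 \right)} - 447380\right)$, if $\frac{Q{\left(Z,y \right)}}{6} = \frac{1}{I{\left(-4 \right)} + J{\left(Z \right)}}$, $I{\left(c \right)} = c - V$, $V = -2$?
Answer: $- \frac{16653160860435}{541} \approx -3.0782 \cdot 10^{10}$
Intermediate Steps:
$I{\left(c \right)} = 2 + c$ ($I{\left(c \right)} = c - -2 = c + 2 = 2 + c$)
$Q{\left(Z,y \right)} = \frac{6}{-2 - \frac{24}{Z}}$ ($Q{\left(Z,y \right)} = \frac{6}{\left(2 - 4\right) - \frac{24}{Z}} = \frac{6}{-2 - \frac{24}{Z}}$)
$\left(311313 - 242508\right) \left(Q{\left(529,625 \right)} - 447380\right) = \left(311313 - 242508\right) \left(\left(-3\right) 529 \frac{1}{12 + 529} - 447380\right) = 68805 \left(\left(-3\right) 529 \cdot \frac{1}{541} - 447380\right) = 68805 \left(- \frac{1587}{541} - 447380\right) = 68805 \left(- \frac{242034167}{541}\right) = - \frac{16653160860435}{541}$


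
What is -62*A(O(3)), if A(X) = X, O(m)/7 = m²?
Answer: -3906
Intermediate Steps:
O(m) = 7*m²
-62*A(O(3)) = -434*3² = -434*9 = -62*63 = -3906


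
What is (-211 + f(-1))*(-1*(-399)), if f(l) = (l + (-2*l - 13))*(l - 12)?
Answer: -21945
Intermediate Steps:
f(l) = (-13 - l)*(-12 + l) (f(l) = (l + (-13 - 2*l))*(-12 + l) = (-13 - l)*(-12 + l))
(-211 + f(-1))*(-1*(-399)) = (-211 + (156 - 1*(-1) - 1*(-1)**2))*(-1*(-399)) = (-211 + (156 + 1 - 1*1))*399 = (-211 + (156 + 1 - 1))*399 = (-211 + 156)*399 = -55*399 = -21945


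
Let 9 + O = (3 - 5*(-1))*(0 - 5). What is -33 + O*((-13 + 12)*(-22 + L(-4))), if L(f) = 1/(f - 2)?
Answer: -6715/6 ≈ -1119.2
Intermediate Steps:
L(f) = 1/(-2 + f)
O = -49 (O = -9 + (3 - 5*(-1))*(0 - 5) = -9 + (3 + 5)*(-5) = -9 + 8*(-5) = -9 - 40 = -49)
-33 + O*((-13 + 12)*(-22 + L(-4))) = -33 - 49*(-13 + 12)*(-22 + 1/(-2 - 4)) = -33 - (-49)*(-22 + 1/(-6)) = -33 - (-49)*(-22 - ⅙) = -33 - (-49)*(-133)/6 = -33 - 49*133/6 = -33 - 6517/6 = -6715/6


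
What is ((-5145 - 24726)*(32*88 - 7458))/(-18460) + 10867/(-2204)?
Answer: -76452462487/10171460 ≈ -7516.4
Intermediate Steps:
((-5145 - 24726)*(32*88 - 7458))/(-18460) + 10867/(-2204) = -29871*(2816 - 7458)*(-1/18460) + 10867*(-1/2204) = -29871*(-4642)*(-1/18460) - 10867/2204 = 138661182*(-1/18460) - 10867/2204 = -69330591/9230 - 10867/2204 = -76452462487/10171460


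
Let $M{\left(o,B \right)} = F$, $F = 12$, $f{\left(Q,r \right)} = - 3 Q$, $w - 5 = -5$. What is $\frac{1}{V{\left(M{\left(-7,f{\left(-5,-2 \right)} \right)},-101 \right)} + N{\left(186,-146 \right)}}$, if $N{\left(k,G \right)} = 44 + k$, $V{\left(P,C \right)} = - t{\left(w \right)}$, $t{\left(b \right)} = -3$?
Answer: $\frac{1}{233} \approx 0.0042918$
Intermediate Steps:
$w = 0$ ($w = 5 - 5 = 0$)
$M{\left(o,B \right)} = 12$
$V{\left(P,C \right)} = 3$ ($V{\left(P,C \right)} = \left(-1\right) \left(-3\right) = 3$)
$\frac{1}{V{\left(M{\left(-7,f{\left(-5,-2 \right)} \right)},-101 \right)} + N{\left(186,-146 \right)}} = \frac{1}{3 + \left(44 + 186\right)} = \frac{1}{3 + 230} = \frac{1}{233}$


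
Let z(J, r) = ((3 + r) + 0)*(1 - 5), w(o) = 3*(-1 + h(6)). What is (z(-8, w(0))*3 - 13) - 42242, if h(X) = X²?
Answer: -43551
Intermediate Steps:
w(o) = 105 (w(o) = 3*(-1 + 6²) = 3*(-1 + 36) = 3*35 = 105)
z(J, r) = -12 - 4*r (z(J, r) = (3 + r)*(-4) = -12 - 4*r)
(z(-8, w(0))*3 - 13) - 42242 = ((-12 - 4*105)*3 - 13) - 42242 = ((-12 - 420)*3 - 13) - 42242 = (-432*3 - 13) - 42242 = (-1296 - 13) - 42242 = -1309 - 42242 = -43551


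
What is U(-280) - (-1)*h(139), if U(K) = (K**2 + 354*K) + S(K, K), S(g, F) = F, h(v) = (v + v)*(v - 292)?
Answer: -63534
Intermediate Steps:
h(v) = 2*v*(-292 + v) (h(v) = (2*v)*(-292 + v) = 2*v*(-292 + v))
U(K) = K**2 + 355*K (U(K) = (K**2 + 354*K) + K = K**2 + 355*K)
U(-280) - (-1)*h(139) = -280*(355 - 280) - (-1)*2*139*(-292 + 139) = -280*75 - (-1)*2*139*(-153) = -21000 - (-1)*(-42534) = -21000 - 1*42534 = -21000 - 42534 = -63534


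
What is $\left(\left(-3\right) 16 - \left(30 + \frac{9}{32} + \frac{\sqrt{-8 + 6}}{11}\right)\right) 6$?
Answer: $- \frac{7515}{16} - \frac{6 i \sqrt{2}}{11} \approx -469.69 - 0.77139 i$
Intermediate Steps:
$\left(\left(-3\right) 16 - \left(30 + \frac{9}{32} + \frac{\sqrt{-8 + 6}}{11}\right)\right) 6 = \left(-48 - \left(30 + \frac{9}{32} + \sqrt{-2} \cdot \frac{1}{11}\right)\right) 6 = \left(-48 - \left(\frac{969}{32} + i \sqrt{2} \cdot \frac{1}{11}\right)\right) 6 = \left(-48 - \left(\frac{969}{32} + \frac{i \sqrt{2}}{11}\right)\right) 6 = \left(- \frac{2505}{32} - \frac{i \sqrt{2}}{11}\right) 6 = - \frac{7515}{16} - \frac{6 i \sqrt{2}}{11}$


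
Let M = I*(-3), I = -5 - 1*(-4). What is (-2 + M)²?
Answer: 1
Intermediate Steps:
I = -1 (I = -5 + 4 = -1)
M = 3 (M = -1*(-3) = 3)
(-2 + M)² = (-2 + 3)² = 1² = 1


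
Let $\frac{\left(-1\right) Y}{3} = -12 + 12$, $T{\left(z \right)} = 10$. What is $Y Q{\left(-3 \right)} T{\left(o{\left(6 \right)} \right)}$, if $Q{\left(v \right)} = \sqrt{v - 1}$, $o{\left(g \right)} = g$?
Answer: $0$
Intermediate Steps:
$Q{\left(v \right)} = \sqrt{-1 + v}$
$Y = 0$ ($Y = - 3 \left(-12 + 12\right) = \left(-3\right) 0 = 0$)
$Y Q{\left(-3 \right)} T{\left(o{\left(6 \right)} \right)} = 0 \sqrt{-1 - 3} \cdot 10 = 0 \sqrt{-4} \cdot 10 = 0 \cdot 2 i 10 = 0 \cdot 10 = 0$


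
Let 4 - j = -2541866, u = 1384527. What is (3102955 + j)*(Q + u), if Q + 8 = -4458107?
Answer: -17349866382100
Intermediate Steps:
Q = -4458115 (Q = -8 - 4458107 = -4458115)
j = 2541870 (j = 4 - 1*(-2541866) = 4 + 2541866 = 2541870)
(3102955 + j)*(Q + u) = (3102955 + 2541870)*(-4458115 + 1384527) = 5644825*(-3073588) = -17349866382100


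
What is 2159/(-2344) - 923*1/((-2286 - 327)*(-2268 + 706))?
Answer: -4774721/5182584 ≈ -0.92130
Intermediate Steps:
2159/(-2344) - 923*1/((-2286 - 327)*(-2268 + 706)) = 2159*(-1/2344) - 923/((-2613*(-1562))) = -2159/2344 - 923/4081506 = -2159/2344 - 923*1/4081506 = -2159/2344 - 1/4422 = -4774721/5182584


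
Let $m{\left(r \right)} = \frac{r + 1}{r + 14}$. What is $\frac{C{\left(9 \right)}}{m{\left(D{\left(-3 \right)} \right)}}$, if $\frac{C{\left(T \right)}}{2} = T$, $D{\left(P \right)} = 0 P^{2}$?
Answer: $252$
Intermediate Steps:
$D{\left(P \right)} = 0$
$C{\left(T \right)} = 2 T$
$m{\left(r \right)} = \frac{1 + r}{14 + r}$
$\frac{C{\left(9 \right)}}{m{\left(D{\left(-3 \right)} \right)}} = \frac{2 \cdot 9}{\frac{1}{14 + 0} \left(1 + 0\right)} = \frac{18}{\frac{1}{14} \cdot 1} = 18 \frac{1}{\frac{1}{14}} = 18 \cdot 14 = 252$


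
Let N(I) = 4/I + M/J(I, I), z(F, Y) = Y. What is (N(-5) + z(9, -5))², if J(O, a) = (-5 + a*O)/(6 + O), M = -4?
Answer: 36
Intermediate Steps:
J(O, a) = (-5 + O*a)/(6 + O)
N(I) = 4/I - 4*(6 + I)/(-5 + I²) (N(I) = 4/I - 4*(6 + I)/(-5 + I*I) = 4/I - 4*(6 + I)/(-5 + I²))
(N(-5) + z(9, -5))² = (4*(-5 - 6*(-5))/(-5*(-5 + (-5)²)) - 5)² = (4*(-⅕)*(-5 + 30)/(-5 + 25) - 5)² = (4*(-⅕)*25/20 - 5)² = (4*(-⅕)*(1/20)*25 - 5)² = (-1 - 5)² = (-6)² = 36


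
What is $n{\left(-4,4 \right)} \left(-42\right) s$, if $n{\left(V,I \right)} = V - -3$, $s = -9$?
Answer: $-378$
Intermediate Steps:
$n{\left(V,I \right)} = 3 + V$ ($n{\left(V,I \right)} = V + 3 = 3 + V$)
$n{\left(-4,4 \right)} \left(-42\right) s = \left(3 - 4\right) \left(-42\right) \left(-9\right) = \left(-1\right) \left(-42\right) \left(-9\right) = 42 \left(-9\right) = -378$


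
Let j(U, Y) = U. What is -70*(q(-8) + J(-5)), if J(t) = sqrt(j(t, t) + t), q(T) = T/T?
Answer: -70 - 70*I*sqrt(10) ≈ -70.0 - 221.36*I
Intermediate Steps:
q(T) = 1
J(t) = sqrt(2)*sqrt(t) (J(t) = sqrt(t + t) = sqrt(2*t) = sqrt(2)*sqrt(t))
-70*(q(-8) + J(-5)) = -70*(1 + sqrt(2)*sqrt(-5)) = -70*(1 + sqrt(2)*(I*sqrt(5))) = -70*(1 + I*sqrt(10)) = -70 - 70*I*sqrt(10)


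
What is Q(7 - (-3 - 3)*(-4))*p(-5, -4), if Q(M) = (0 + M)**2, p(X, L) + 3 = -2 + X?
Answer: -2890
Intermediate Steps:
p(X, L) = -5 + X (p(X, L) = -3 + (-2 + X) = -5 + X)
Q(M) = M**2
Q(7 - (-3 - 3)*(-4))*p(-5, -4) = (7 - (-3 - 3)*(-4))**2*(-5 - 5) = (7 - (-6)*(-4))**2*(-10) = (7 - 1*24)**2*(-10) = (7 - 24)**2*(-10) = (-17)**2*(-10) = 289*(-10) = -2890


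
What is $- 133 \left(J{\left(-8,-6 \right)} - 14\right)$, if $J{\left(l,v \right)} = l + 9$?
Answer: $1729$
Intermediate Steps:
$J{\left(l,v \right)} = 9 + l$
$- 133 \left(J{\left(-8,-6 \right)} - 14\right) = - 133 \left(\left(9 - 8\right) - 14\right) = - 133 \left(1 - 14\right) = \left(-133\right) \left(-13\right) = 1729$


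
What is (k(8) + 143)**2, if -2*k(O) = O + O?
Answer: 18225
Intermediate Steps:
k(O) = -O (k(O) = -(O + O)/2 = -O)
(k(8) + 143)**2 = (-1*8 + 143)**2 = (-8 + 143)**2 = 135**2 = 18225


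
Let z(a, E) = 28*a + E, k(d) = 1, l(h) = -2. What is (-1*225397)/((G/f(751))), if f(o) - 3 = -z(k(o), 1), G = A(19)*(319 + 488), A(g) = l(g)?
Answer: -2930161/807 ≈ -3630.9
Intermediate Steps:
A(g) = -2
G = -1614 (G = -2*(319 + 488) = -2*807 = -1614)
z(a, E) = E + 28*a
f(o) = -26 (f(o) = 3 - (1 + 28*1) = 3 - (1 + 28) = 3 - 1*29 = 3 - 29 = -26)
(-1*225397)/((G/f(751))) = (-1*225397)/((-1614/(-26))) = -225397/((-1614*(-1/26))) = -225397/807/13 = -225397*13/807 = -2930161/807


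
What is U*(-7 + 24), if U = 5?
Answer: 85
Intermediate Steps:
U*(-7 + 24) = 5*(-7 + 24) = 5*17 = 85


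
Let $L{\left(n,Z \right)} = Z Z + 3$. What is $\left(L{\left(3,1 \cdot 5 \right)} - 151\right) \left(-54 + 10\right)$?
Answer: $5412$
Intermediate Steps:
$L{\left(n,Z \right)} = 3 + Z^{2}$ ($L{\left(n,Z \right)} = Z^{2} + 3 = 3 + Z^{2}$)
$\left(L{\left(3,1 \cdot 5 \right)} - 151\right) \left(-54 + 10\right) = \left(\left(3 + \left(1 \cdot 5\right)^{2}\right) - 151\right) \left(-54 + 10\right) = \left(\left(3 + 5^{2}\right) - 151\right) \left(-44\right) = \left(\left(3 + 25\right) - 151\right) \left(-44\right) = \left(28 - 151\right) \left(-44\right) = \left(-123\right) \left(-44\right) = 5412$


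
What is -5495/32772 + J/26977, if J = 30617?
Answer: 855141709/884090244 ≈ 0.96726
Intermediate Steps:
-5495/32772 + J/26977 = -5495/32772 + 30617/26977 = 855141709/884090244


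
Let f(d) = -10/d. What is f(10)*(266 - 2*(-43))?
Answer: -352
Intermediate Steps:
f(10)*(266 - 2*(-43)) = (-10/10)*(266 - 2*(-43)) = (-10*⅒)*(266 + 86) = -1*352 = -352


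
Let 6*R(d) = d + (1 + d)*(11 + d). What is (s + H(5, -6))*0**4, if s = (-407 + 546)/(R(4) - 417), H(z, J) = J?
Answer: 0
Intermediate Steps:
R(d) = d/6 + (1 + d)*(11 + d)/6 (R(d) = (d + (1 + d)*(11 + d))/6 = d/6 + (1 + d)*(11 + d)/6)
s = -834/2423 (s = (-407 + 546)/((11/6 + (1/6)*4**2 + (13/6)*4) - 417) = 139/((11/6 + (1/6)*16 + 26/3) - 417) = 139/((11/6 + 8/3 + 26/3) - 417) = 139/(79/6 - 417) = 139/(-2423/6) = 139*(-6/2423) = -834/2423 ≈ -0.34420)
(s + H(5, -6))*0**4 = (-834/2423 - 6)*0**4 = -15372/2423*0 = 0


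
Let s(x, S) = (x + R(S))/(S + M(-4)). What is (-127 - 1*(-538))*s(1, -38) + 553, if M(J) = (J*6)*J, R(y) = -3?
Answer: 15626/29 ≈ 538.83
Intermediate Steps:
M(J) = 6*J² (M(J) = (6*J)*J = 6*J²)
s(x, S) = (-3 + x)/(96 + S) (s(x, S) = (x - 3)/(S + 6*(-4)²) = (-3 + x)/(S + 6*16) = (-3 + x)/(S + 96) = (-3 + x)/(96 + S))
(-127 - 1*(-538))*s(1, -38) + 553 = (-127 - 1*(-538))*((-3 + 1)/(96 - 38)) + 553 = (-127 + 538)*(-2/58) + 553 = 411*((1/58)*(-2)) + 553 = 411*(-1/29) + 553 = -411/29 + 553 = 15626/29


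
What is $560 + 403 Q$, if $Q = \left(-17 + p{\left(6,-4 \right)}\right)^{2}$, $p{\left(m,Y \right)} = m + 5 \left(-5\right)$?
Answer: $522848$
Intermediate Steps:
$p{\left(m,Y \right)} = -25 + m$ ($p{\left(m,Y \right)} = m - 25 = -25 + m$)
$Q = 1296$ ($Q = \left(-17 + \left(-25 + 6\right)\right)^{2} = \left(-17 - 19\right)^{2} = \left(-36\right)^{2} = 1296$)
$560 + 403 Q = 560 + 403 \cdot 1296 = 560 + 522288 = 522848$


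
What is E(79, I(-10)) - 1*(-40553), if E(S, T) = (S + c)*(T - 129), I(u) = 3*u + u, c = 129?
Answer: 5401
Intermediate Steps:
I(u) = 4*u
E(S, T) = (-129 + T)*(129 + S) (E(S, T) = (S + 129)*(T - 129) = (129 + S)*(-129 + T) = (-129 + T)*(129 + S))
E(79, I(-10)) - 1*(-40553) = (-16641 - 129*79 + 129*(4*(-10)) + 79*(4*(-10))) - 1*(-40553) = (-16641 - 10191 + 129*(-40) + 79*(-40)) + 40553 = (-16641 - 10191 - 5160 - 3160) + 40553 = -35152 + 40553 = 5401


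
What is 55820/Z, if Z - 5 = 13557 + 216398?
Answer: 2791/11498 ≈ 0.24274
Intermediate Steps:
Z = 229960 (Z = 5 + (13557 + 216398) = 5 + 229955 = 229960)
55820/Z = 55820/229960 = 55820*(1/229960) = 2791/11498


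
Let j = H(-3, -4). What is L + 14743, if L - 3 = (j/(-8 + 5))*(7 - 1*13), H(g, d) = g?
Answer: 14740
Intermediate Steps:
j = -3
L = -3 (L = 3 + (-3/(-8 + 5))*(7 - 1*13) = 3 + (-3/(-3))*(7 - 13) = 3 - 1/3*(-3)*(-6) = 3 + 1*(-6) = 3 - 6 = -3)
L + 14743 = -3 + 14743 = 14740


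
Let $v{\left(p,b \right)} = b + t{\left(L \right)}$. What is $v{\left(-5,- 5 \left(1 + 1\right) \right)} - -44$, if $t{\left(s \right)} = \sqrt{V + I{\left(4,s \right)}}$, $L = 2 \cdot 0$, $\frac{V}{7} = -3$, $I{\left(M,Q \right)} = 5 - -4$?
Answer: $34 + 2 i \sqrt{3} \approx 34.0 + 3.4641 i$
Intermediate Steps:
$I{\left(M,Q \right)} = 9$ ($I{\left(M,Q \right)} = 5 + 4 = 9$)
$V = -21$ ($V = 7 \left(-3\right) = -21$)
$L = 0$
$t{\left(s \right)} = 2 i \sqrt{3}$ ($t{\left(s \right)} = \sqrt{-21 + 9} = \sqrt{-12} = 2 i \sqrt{3}$)
$v{\left(p,b \right)} = b + 2 i \sqrt{3}$
$v{\left(-5,- 5 \left(1 + 1\right) \right)} - -44 = \left(- 5 \left(1 + 1\right) + 2 i \sqrt{3}\right) - -44 = \left(\left(-5\right) 2 + 2 i \sqrt{3}\right) + 44 = \left(-10 + 2 i \sqrt{3}\right) + 44 = 34 + 2 i \sqrt{3}$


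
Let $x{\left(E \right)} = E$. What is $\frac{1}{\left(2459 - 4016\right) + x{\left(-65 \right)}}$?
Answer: $- \frac{1}{1622} \approx -0.00061652$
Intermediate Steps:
$\frac{1}{\left(2459 - 4016\right) + x{\left(-65 \right)}} = \frac{1}{\left(2459 - 4016\right) - 65} = \frac{1}{-1557 - 65} = \frac{1}{-1622} = - \frac{1}{1622}$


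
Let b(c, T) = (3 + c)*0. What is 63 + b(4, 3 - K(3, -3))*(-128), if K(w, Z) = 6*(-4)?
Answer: 63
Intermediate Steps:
K(w, Z) = -24
b(c, T) = 0
63 + b(4, 3 - K(3, -3))*(-128) = 63 + 0*(-128) = 63 + 0 = 63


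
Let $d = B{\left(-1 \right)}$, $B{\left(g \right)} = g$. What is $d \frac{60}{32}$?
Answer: $- \frac{15}{8} \approx -1.875$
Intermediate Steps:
$d = -1$
$d \frac{60}{32} = - \frac{60}{32} = \left(-1\right) \frac{15}{8} = - \frac{15}{8}$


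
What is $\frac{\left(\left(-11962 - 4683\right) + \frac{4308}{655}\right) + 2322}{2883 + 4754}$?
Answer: $- \frac{9377257}{5002235} \approx -1.8746$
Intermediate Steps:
$\frac{\left(\left(-11962 - 4683\right) + \frac{4308}{655}\right) + 2322}{2883 + 4754} = \frac{\left(-16645 + 4308 \cdot \frac{1}{655}\right) + 2322}{7637} = \left(\left(-16645 + \frac{4308}{655}\right) + 2322\right) \frac{1}{7637} = \left(- \frac{10898167}{655} + 2322\right) \frac{1}{7637} = \left(- \frac{9377257}{655}\right) \frac{1}{7637} = - \frac{9377257}{5002235}$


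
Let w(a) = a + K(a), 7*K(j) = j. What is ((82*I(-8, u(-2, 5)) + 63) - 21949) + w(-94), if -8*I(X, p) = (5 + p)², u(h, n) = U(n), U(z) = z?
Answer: -161129/7 ≈ -23018.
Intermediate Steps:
u(h, n) = n
K(j) = j/7
I(X, p) = -(5 + p)²/8
w(a) = 8*a/7 (w(a) = a + a/7 = 8*a/7)
((82*I(-8, u(-2, 5)) + 63) - 21949) + w(-94) = ((82*(-(5 + 5)²/8) + 63) - 21949) + (8/7)*(-94) = ((82*(-⅛*10²) + 63) - 21949) - 752/7 = ((82*(-⅛*100) + 63) - 21949) - 752/7 = ((82*(-25/2) + 63) - 21949) - 752/7 = ((-1025 + 63) - 21949) - 752/7 = (-962 - 21949) - 752/7 = -22911 - 752/7 = -161129/7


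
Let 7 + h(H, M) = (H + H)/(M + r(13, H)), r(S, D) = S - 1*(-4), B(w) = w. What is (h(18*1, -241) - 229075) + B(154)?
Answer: -12819977/56 ≈ -2.2893e+5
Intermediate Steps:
r(S, D) = 4 + S (r(S, D) = S + 4 = 4 + S)
h(H, M) = -7 + 2*H/(17 + M) (h(H, M) = -7 + (H + H)/(M + (4 + 13)) = -7 + (2*H)/(M + 17) = -7 + (2*H)/(17 + M) = -7 + 2*H/(17 + M))
(h(18*1, -241) - 229075) + B(154) = ((-119 - 7*(-241) + 2*(18*1))/(17 - 241) - 229075) + 154 = ((-119 + 1687 + 2*18)/(-224) - 229075) + 154 = (-(-119 + 1687 + 36)/224 - 229075) + 154 = (-1/224*1604 - 229075) + 154 = (-401/56 - 229075) + 154 = -12828601/56 + 154 = -12819977/56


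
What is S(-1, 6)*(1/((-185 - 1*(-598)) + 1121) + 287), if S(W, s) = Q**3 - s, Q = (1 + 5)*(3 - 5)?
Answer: -381704553/767 ≈ -4.9766e+5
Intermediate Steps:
Q = -12 (Q = 6*(-2) = -12)
S(W, s) = -1728 - s (S(W, s) = (-12)**3 - s = -1728 - s)
S(-1, 6)*(1/((-185 - 1*(-598)) + 1121) + 287) = (-1728 - 1*6)*(1/((-185 - 1*(-598)) + 1121) + 287) = (-1728 - 6)*(1/((-185 + 598) + 1121) + 287) = -1734*(1/(413 + 1121) + 287) = -1734*(1/1534 + 287) = -1734*440259/1534 = -381704553/767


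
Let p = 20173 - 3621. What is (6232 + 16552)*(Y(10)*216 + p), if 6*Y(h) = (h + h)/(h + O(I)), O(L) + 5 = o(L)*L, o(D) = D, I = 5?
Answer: 377667584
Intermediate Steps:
O(L) = -5 + L**2 (O(L) = -5 + L*L = -5 + L**2)
Y(h) = h/(3*(20 + h)) (Y(h) = ((h + h)/(h + (-5 + 5**2)))/6 = ((2*h)/(h + (-5 + 25)))/6 = ((2*h)/(h + 20))/6 = ((2*h)/(20 + h))/6 = (2*h/(20 + h))/6 = h/(3*(20 + h)))
p = 16552
(6232 + 16552)*(Y(10)*216 + p) = (6232 + 16552)*(((1/3)*10/(20 + 10))*216 + 16552) = 22784*(((1/3)*10/30)*216 + 16552) = 22784*(((1/3)*10*(1/30))*216 + 16552) = 22784*((1/9)*216 + 16552) = 22784*(24 + 16552) = 22784*16576 = 377667584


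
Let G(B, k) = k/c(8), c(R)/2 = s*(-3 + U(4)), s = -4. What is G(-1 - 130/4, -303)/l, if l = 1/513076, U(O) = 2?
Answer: -38865507/2 ≈ -1.9433e+7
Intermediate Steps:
c(R) = 8 (c(R) = 2*(-4*(-3 + 2)) = 2*(-4*(-1)) = 2*4 = 8)
G(B, k) = k/8
l = 1/513076 ≈ 1.9490e-6
G(-1 - 130/4, -303)/l = ((1/8)*(-303))/(1/513076) = -303/8*513076 = -38865507/2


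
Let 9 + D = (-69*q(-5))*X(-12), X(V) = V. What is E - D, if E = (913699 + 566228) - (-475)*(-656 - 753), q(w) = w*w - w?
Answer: 785821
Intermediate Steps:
q(w) = w**2 - w
D = 24831 (D = -9 - (-345)*(-1 - 5)*(-12) = -9 - (-345)*(-6)*(-12) = -9 - 69*30*(-12) = -9 - 2070*(-12) = -9 + 24840 = 24831)
E = 810652 (E = 1479927 - (-475)*(-1409) = 1479927 - 1*669275 = 1479927 - 669275 = 810652)
E - D = 810652 - 1*24831 = 810652 - 24831 = 785821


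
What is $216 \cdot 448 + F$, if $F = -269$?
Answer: $96499$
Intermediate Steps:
$216 \cdot 448 + F = 216 \cdot 448 - 269 = 96768 - 269 = 96499$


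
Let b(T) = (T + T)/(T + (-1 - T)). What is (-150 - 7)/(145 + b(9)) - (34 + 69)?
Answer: -13238/127 ≈ -104.24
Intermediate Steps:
b(T) = -2*T (b(T) = (2*T)/(-1) = (2*T)*(-1) = -2*T)
(-150 - 7)/(145 + b(9)) - (34 + 69) = (-150 - 7)/(145 - 2*9) - (34 + 69) = -157/(145 - 18) - 1*103 = -157/127 - 103 = -13238/127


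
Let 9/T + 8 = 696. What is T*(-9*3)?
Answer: -243/688 ≈ -0.35320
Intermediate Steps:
T = 9/688 (T = 9/(-8 + 696) = 9/688 ≈ 0.013081)
T*(-9*3) = 9*(-9*3)/688 = (9/688)*(-27) = -243/688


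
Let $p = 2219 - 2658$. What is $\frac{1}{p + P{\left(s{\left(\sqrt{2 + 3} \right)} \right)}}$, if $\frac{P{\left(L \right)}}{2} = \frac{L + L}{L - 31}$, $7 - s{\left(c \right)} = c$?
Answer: $- \frac{251361}{110651971} - \frac{124 \sqrt{5}}{110651971} \approx -0.0022741$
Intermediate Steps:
$s{\left(c \right)} = 7 - c$
$P{\left(L \right)} = \frac{4 L}{-31 + L}$ ($P{\left(L \right)} = 2 \frac{L + L}{L - 31} = 2 \frac{2 L}{-31 + L} = \frac{4 L}{-31 + L}$)
$p = -439$ ($p = 2219 - 2658 = -439$)
$\frac{1}{p + P{\left(s{\left(\sqrt{2 + 3} \right)} \right)}} = \frac{1}{-439 + \frac{4 \left(7 - \sqrt{2 + 3}\right)}{-31 + \left(7 - \sqrt{2 + 3}\right)}} = \frac{1}{-439 + \frac{4 \left(7 - \sqrt{5}\right)}{-31 + \left(7 - \sqrt{5}\right)}} = \frac{1}{-439 + \frac{4 \left(7 - \sqrt{5}\right)}{-24 - \sqrt{5}}}$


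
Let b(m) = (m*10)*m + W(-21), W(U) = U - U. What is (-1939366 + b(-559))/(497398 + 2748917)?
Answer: 395148/1082105 ≈ 0.36517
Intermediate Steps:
W(U) = 0
b(m) = 10*m² (b(m) = (m*10)*m + 0 = (10*m)*m + 0 = 10*m² + 0 = 10*m²)
(-1939366 + b(-559))/(497398 + 2748917) = (-1939366 + 10*(-559)²)/(497398 + 2748917) = (-1939366 + 10*312481)/3246315 = (-1939366 + 3124810)*(1/3246315) = 1185444*(1/3246315) = 395148/1082105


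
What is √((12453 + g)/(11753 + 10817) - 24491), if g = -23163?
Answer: I*√124760771306/2257 ≈ 156.5*I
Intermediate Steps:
√((12453 + g)/(11753 + 10817) - 24491) = √((12453 - 23163)/(11753 + 10817) - 24491) = √(-10710/22570 - 24491) = √(-10710*1/22570 - 24491) = √(-1071/2257 - 24491) = √(-55277258/2257) = I*√124760771306/2257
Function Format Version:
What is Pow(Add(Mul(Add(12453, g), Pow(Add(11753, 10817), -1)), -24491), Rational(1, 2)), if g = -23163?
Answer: Mul(Rational(1, 2257), I, Pow(124760771306, Rational(1, 2))) ≈ Mul(156.50, I)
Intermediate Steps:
Pow(Add(Mul(Add(12453, g), Pow(Add(11753, 10817), -1)), -24491), Rational(1, 2)) = Pow(Add(Mul(Add(12453, -23163), Pow(Add(11753, 10817), -1)), -24491), Rational(1, 2)) = Pow(Add(Mul(-10710, Pow(22570, -1)), -24491), Rational(1, 2)) = Pow(Add(Mul(-10710, Rational(1, 22570)), -24491), Rational(1, 2)) = Pow(Add(Rational(-1071, 2257), -24491), Rational(1, 2)) = Pow(Rational(-55277258, 2257), Rational(1, 2)) = Mul(Rational(1, 2257), I, Pow(124760771306, Rational(1, 2)))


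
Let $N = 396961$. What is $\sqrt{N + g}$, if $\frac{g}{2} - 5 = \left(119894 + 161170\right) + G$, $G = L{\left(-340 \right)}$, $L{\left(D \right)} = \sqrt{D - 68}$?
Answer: $\sqrt{959099 + 4 i \sqrt{102}} \approx 979.34 + 0.021 i$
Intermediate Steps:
$L{\left(D \right)} = \sqrt{-68 + D}$
$G = 2 i \sqrt{102}$ ($G = \sqrt{-68 - 340} = \sqrt{-408} = 2 i \sqrt{102} \approx 20.199 i$)
$g = 562138 + 4 i \sqrt{102}$ ($g = 10 + 2 \left(\left(119894 + 161170\right) + 2 i \sqrt{102}\right) = 10 + 2 \left(281064 + 2 i \sqrt{102}\right) = 10 + \left(562128 + 4 i \sqrt{102}\right) = 562138 + 4 i \sqrt{102} \approx 5.6214 \cdot 10^{5} + 40.398 i$)
$\sqrt{N + g} = \sqrt{396961 + \left(562138 + 4 i \sqrt{102}\right)} = \sqrt{959099 + 4 i \sqrt{102}}$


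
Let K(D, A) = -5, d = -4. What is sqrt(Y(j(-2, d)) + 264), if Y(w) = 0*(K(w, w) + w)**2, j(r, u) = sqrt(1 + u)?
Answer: 2*sqrt(66) ≈ 16.248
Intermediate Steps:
Y(w) = 0 (Y(w) = 0*(-5 + w)**2 = 0)
sqrt(Y(j(-2, d)) + 264) = sqrt(0 + 264) = sqrt(264) = 2*sqrt(66)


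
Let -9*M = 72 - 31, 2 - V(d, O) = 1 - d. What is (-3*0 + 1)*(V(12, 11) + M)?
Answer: 76/9 ≈ 8.4444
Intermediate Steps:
V(d, O) = 1 + d (V(d, O) = 2 - (1 - d) = 2 + (-1 + d) = 1 + d)
M = -41/9 (M = -(72 - 31)/9 = -⅑*41 = -41/9 ≈ -4.5556)
(-3*0 + 1)*(V(12, 11) + M) = (-3*0 + 1)*((1 + 12) - 41/9) = (0 + 1)*(13 - 41/9) = 1*(76/9) = 76/9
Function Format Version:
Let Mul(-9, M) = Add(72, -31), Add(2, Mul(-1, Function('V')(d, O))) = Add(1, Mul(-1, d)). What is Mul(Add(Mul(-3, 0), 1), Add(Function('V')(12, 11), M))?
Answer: Rational(76, 9) ≈ 8.4444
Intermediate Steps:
Function('V')(d, O) = Add(1, d) (Function('V')(d, O) = Add(2, Mul(-1, Add(1, Mul(-1, d)))) = Add(2, Add(-1, d)) = Add(1, d))
M = Rational(-41, 9) (M = Mul(Rational(-1, 9), Add(72, -31)) = Mul(Rational(-1, 9), 41) = Rational(-41, 9) ≈ -4.5556)
Mul(Add(Mul(-3, 0), 1), Add(Function('V')(12, 11), M)) = Mul(Add(Mul(-3, 0), 1), Add(Add(1, 12), Rational(-41, 9))) = Mul(Add(0, 1), Add(13, Rational(-41, 9))) = Mul(1, Rational(76, 9)) = Rational(76, 9)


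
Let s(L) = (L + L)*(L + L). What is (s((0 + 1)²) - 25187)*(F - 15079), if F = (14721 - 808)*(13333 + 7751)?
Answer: -7386844095179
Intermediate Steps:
F = 293341692 (F = 13913*21084 = 293341692)
s(L) = 4*L² (s(L) = (2*L)*(2*L) = 4*L²)
(s((0 + 1)²) - 25187)*(F - 15079) = (4*((0 + 1)²)² - 25187)*(293341692 - 15079) = (4*(1²)² - 25187)*293326613 = (4*1² - 25187)*293326613 = (4*1 - 25187)*293326613 = (4 - 25187)*293326613 = -25183*293326613 = -7386844095179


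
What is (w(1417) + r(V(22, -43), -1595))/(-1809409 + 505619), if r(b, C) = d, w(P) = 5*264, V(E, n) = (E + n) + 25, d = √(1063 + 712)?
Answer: -132/130379 - √71/260758 ≈ -0.0010447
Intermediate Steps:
d = 5*√71 (d = √1775 = 5*√71 ≈ 42.131)
V(E, n) = 25 + E + n
w(P) = 1320
r(b, C) = 5*√71
(w(1417) + r(V(22, -43), -1595))/(-1809409 + 505619) = (1320 + 5*√71)/(-1809409 + 505619) = (1320 + 5*√71)/(-1303790) = (1320 + 5*√71)*(-1/1303790) = -132/130379 - √71/260758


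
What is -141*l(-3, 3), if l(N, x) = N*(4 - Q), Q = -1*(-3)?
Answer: 423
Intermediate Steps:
Q = 3
l(N, x) = N (l(N, x) = N*(4 - 1*3) = N*(4 - 3) = N*1 = N)
-141*l(-3, 3) = -141*(-3) = 423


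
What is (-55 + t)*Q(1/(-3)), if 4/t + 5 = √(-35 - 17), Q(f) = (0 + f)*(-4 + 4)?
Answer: 0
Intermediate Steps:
Q(f) = 0 (Q(f) = f*0 = 0)
t = 4/(-5 + 2*I*√13) (t = 4/(-5 + √(-35 - 17)) = 4/(-5 + √(-52)) = 4/(-5 + 2*I*√13) ≈ -0.25974 - 0.3746*I)
(-55 + t)*Q(1/(-3)) = (-55 + (-20/77 - 8*I*√13/77))*0 = (-4255/77 - 8*I*√13/77)*0 = 0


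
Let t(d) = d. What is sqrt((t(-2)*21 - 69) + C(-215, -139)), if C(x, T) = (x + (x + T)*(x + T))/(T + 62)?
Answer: 4*I*sqrt(643181)/77 ≈ 41.662*I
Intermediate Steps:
C(x, T) = (x + (T + x)**2)/(62 + T) (C(x, T) = (x + (T + x)*(T + x))/(62 + T) = (x + (T + x)**2)/(62 + T))
sqrt((t(-2)*21 - 69) + C(-215, -139)) = sqrt((-2*21 - 69) + (-215 + (-139 - 215)**2)/(62 - 139)) = sqrt((-42 - 69) + (-215 + (-354)**2)/(-77)) = sqrt(-111 - (-215 + 125316)/77) = sqrt(-111 - 1/77*125101) = sqrt(-111 - 125101/77) = sqrt(-133648/77) = 4*I*sqrt(643181)/77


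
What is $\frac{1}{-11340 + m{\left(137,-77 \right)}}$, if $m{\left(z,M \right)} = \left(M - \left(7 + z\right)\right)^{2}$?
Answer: $\frac{1}{37501} \approx 2.6666 \cdot 10^{-5}$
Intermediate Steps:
$m{\left(z,M \right)} = \left(-7 + M - z\right)^{2}$
$\frac{1}{-11340 + m{\left(137,-77 \right)}} = \frac{1}{-11340 + \left(7 + 137 - -77\right)^{2}} = \frac{1}{-11340 + \left(7 + 137 + 77\right)^{2}} = \frac{1}{-11340 + 221^{2}} = \frac{1}{-11340 + 48841} = \frac{1}{37501}$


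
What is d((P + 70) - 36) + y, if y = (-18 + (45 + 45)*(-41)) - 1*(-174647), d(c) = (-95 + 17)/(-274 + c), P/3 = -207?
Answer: 49059519/287 ≈ 1.7094e+5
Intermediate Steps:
P = -621 (P = 3*(-207) = -621)
d(c) = -78/(-274 + c)
y = 170939 (y = (-18 + 90*(-41)) + 174647 = (-18 - 3690) + 174647 = -3708 + 174647 = 170939)
d((P + 70) - 36) + y = -78/(-274 + ((-621 + 70) - 36)) + 170939 = -78/(-274 + (-551 - 36)) + 170939 = -78/(-274 - 587) + 170939 = -78/(-861) + 170939 = -78*(-1/861) + 170939 = 26/287 + 170939 = 49059519/287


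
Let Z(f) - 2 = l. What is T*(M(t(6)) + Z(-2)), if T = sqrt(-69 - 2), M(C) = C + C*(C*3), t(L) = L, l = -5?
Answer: 111*I*sqrt(71) ≈ 935.3*I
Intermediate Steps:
Z(f) = -3 (Z(f) = 2 - 5 = -3)
M(C) = C + 3*C**2 (M(C) = C + C*(3*C) = C + 3*C**2)
T = I*sqrt(71) (T = sqrt(-71) = I*sqrt(71) ≈ 8.4261*I)
T*(M(t(6)) + Z(-2)) = (I*sqrt(71))*(6*(1 + 3*6) - 3) = (I*sqrt(71))*(6*(1 + 18) - 3) = (I*sqrt(71))*(6*19 - 3) = (I*sqrt(71))*(114 - 3) = (I*sqrt(71))*111 = 111*I*sqrt(71)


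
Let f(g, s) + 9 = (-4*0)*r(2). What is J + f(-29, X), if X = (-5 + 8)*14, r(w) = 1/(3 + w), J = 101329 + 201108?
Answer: 302428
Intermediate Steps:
J = 302437
X = 42 (X = 3*14 = 42)
f(g, s) = -9 (f(g, s) = -9 + (-4*0)/(3 + 2) = -9 + 0/5 = -9 + 0*(⅕) = -9 + 0 = -9)
J + f(-29, X) = 302437 - 9 = 302428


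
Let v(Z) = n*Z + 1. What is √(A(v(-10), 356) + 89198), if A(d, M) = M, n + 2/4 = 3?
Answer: √89554 ≈ 299.26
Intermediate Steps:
n = 5/2 (n = -½ + 3 = 5/2 ≈ 2.5000)
v(Z) = 1 + 5*Z/2 (v(Z) = 5*Z/2 + 1 = 1 + 5*Z/2)
√(A(v(-10), 356) + 89198) = √(356 + 89198) = √89554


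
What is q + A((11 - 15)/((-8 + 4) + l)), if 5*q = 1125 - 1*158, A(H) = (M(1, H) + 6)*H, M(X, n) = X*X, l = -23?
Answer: 26249/135 ≈ 194.44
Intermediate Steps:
M(X, n) = X**2
A(H) = 7*H (A(H) = (1**2 + 6)*H = (1 + 6)*H = 7*H)
q = 967/5 (q = (1125 - 1*158)/5 = (1125 - 158)/5 = (1/5)*967 = 967/5 ≈ 193.40)
q + A((11 - 15)/((-8 + 4) + l)) = 967/5 + 7*((11 - 15)/((-8 + 4) - 23)) = 967/5 + 7*(-4/(-4 - 23)) = 967/5 + 7*(-4/(-27)) = 967/5 + 7*(-4*(-1/27)) = 967/5 + 7*(4/27) = 967/5 + 28/27 = 26249/135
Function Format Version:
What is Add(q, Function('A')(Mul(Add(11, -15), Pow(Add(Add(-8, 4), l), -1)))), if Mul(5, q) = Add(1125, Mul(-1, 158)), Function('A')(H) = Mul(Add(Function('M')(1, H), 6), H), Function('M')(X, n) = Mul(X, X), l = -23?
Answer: Rational(26249, 135) ≈ 194.44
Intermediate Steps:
Function('M')(X, n) = Pow(X, 2)
Function('A')(H) = Mul(7, H) (Function('A')(H) = Mul(Add(Pow(1, 2), 6), H) = Mul(Add(1, 6), H) = Mul(7, H))
q = Rational(967, 5) (q = Mul(Rational(1, 5), Add(1125, Mul(-1, 158))) = Mul(Rational(1, 5), Add(1125, -158)) = Mul(Rational(1, 5), 967) = Rational(967, 5) ≈ 193.40)
Add(q, Function('A')(Mul(Add(11, -15), Pow(Add(Add(-8, 4), l), -1)))) = Add(Rational(967, 5), Mul(7, Mul(Add(11, -15), Pow(Add(Add(-8, 4), -23), -1)))) = Add(Rational(967, 5), Mul(7, Mul(-4, Pow(Add(-4, -23), -1)))) = Add(Rational(967, 5), Mul(7, Mul(-4, Pow(-27, -1)))) = Add(Rational(967, 5), Mul(7, Mul(-4, Rational(-1, 27)))) = Add(Rational(967, 5), Mul(7, Rational(4, 27))) = Add(Rational(967, 5), Rational(28, 27)) = Rational(26249, 135)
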